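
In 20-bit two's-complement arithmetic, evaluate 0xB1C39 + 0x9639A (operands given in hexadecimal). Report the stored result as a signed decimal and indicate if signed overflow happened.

294867; overflow

0xB1C39 = 10110001110000111001 = -320455 (signed)
0x9639A = 10010110001110011010 = -433254 (signed)
  10110001110000111001
+ 10010110001110011010
= 01000111111111010011  (discard carry-out 1)
Result 01000111111111010011: MSB = 0 → value 294867.
Both addends are negative but the stored result is non-negative: signed overflow. The true value -320455 + (-433254) = -753709 lies outside [-524288, 524287].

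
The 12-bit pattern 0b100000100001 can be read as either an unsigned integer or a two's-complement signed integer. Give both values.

unsigned = 2081, signed = -2015

Unsigned: 100000100001 = 2081.
Signed: MSB=1 → 2081 − 4096 = -2015.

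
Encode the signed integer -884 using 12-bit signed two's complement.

|-884| = 884 = 001101110100 in 12 bits.
Invert the bits: 110010001011. Add 1: 110010001100.

110010001100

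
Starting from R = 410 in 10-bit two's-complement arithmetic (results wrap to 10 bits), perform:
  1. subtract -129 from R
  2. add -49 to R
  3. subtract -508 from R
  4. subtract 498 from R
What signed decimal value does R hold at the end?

Start: R = 410 = 0110011010.
R = 410 − (-129) = 539; wraps to -485 = 1000011011
R = -485 + (-49) = -534; wraps to 490 = 0111101010
R = 490 − (-508) = 998; wraps to -26 = 1111100110
R = -26 − 498 = -524; wraps to 500 = 0111110100

500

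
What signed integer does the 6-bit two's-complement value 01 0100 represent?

20

MSB is 0, so the value is non-negative: 010100 = 20.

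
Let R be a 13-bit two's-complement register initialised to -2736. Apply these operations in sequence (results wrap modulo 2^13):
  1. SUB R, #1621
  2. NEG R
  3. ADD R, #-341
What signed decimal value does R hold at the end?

4016

Start: R = -2736 = 1010101010000.
R = -2736 − 1621 = -4357; wraps to 3835 = 0111011111011
R = −(3835) = -3835 = 1000100000101
R = -3835 + (-341) = -4176; wraps to 4016 = 0111110110000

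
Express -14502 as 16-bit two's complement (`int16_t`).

1100011101011010

|-14502| = 14502 = 0011100010100110 in 16 bits.
Invert the bits: 1100011101011001. Add 1: 1100011101011010.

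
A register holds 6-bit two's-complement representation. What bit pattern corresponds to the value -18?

101110

|-18| = 18 = 010010 in 6 bits.
Invert the bits: 101101. Add 1: 101110.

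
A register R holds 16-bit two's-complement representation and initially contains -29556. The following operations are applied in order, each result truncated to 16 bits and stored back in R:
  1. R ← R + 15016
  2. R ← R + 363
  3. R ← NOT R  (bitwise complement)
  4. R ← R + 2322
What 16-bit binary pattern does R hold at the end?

0100000001110010

Start: R = -29556 = 1000110010001100.
R = -29556 + 15016 = -14540 = 1100011100110100
R = -14540 + 363 = -14177 = 1100100010011111
R = NOT 1100100010011111 = 0011011101100000 = 14176
R = 14176 + 2322 = 16498 = 0100000001110010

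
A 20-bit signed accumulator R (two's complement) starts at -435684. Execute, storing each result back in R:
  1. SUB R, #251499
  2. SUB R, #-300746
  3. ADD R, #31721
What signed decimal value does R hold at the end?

-354716

Start: R = -435684 = 10010101101000011100.
R = -435684 − 251499 = -687183; wraps to 361393 = 01011000001110110001
R = 361393 − (-300746) = 662139; wraps to -386437 = 10100001101001111011
R = -386437 + 31721 = -354716 = 10101001011001100100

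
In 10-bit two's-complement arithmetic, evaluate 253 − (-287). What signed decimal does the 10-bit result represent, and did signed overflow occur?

-484; overflow

253 → 0011111101
-287 → 1011100001
Subtract via negate-and-add: invert 1011100001 + 1 = 0100011111 (i.e. 287).
  0011111101
+ 0100011111
= 1000011100
Result 1000011100: MSB = 1 → 540 − 1024 = -484.
Both addends (after negating the subtrahend) are non-negative but the stored result is negative: signed overflow. The true value 253 − (-287) = 540 lies outside [-512, 511].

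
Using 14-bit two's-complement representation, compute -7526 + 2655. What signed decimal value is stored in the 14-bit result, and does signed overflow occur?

-7526 → 10001010011010
2655 → 00101001011111
  10001010011010
+ 00101001011111
= 10110011111001
Result 10110011111001: MSB = 1 → 11513 − 16384 = -4871.
Addends have opposite signs, so signed overflow cannot occur.

-4871; no overflow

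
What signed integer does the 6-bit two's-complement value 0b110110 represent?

MSB is 1, so the value is negative.
Unsigned reading: 54. Subtract 2^6 = 64: 54 − 64 = -10.

-10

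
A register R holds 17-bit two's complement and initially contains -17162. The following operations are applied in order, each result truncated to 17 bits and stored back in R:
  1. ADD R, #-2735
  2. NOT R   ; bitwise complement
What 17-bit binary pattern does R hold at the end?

00100110110111000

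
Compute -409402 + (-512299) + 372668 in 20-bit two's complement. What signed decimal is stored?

499543

-409402 + (-512299) = -921701 → wraps to 126875 (00011110111110011011)
126875 + 372668 = 499543 (01111001111101010111)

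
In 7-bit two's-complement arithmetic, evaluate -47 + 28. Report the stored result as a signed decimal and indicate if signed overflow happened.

-19; no overflow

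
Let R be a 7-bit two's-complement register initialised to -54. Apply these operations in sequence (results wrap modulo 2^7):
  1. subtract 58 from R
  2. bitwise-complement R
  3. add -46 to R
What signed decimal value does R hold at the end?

Start: R = -54 = 1001010.
R = -54 − 58 = -112; wraps to 16 = 0010000
R = NOT 0010000 = 1101111 = -17
R = -17 + (-46) = -63 = 1000001

-63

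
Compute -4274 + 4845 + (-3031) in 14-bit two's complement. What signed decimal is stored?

-2460

-4274 + 4845 = 571 (00001000111011)
571 + (-3031) = -2460 (11011001100100)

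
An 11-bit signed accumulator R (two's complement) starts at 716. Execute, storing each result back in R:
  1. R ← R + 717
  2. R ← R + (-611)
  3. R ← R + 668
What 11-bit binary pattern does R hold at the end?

10111010010

Start: R = 716 = 01011001100.
R = 716 + 717 = 1433; wraps to -615 = 10110011001
R = -615 + (-611) = -1226; wraps to 822 = 01100110110
R = 822 + 668 = 1490; wraps to -558 = 10111010010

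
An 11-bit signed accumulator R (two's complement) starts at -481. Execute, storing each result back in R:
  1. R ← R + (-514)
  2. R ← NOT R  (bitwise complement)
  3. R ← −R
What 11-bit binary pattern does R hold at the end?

10000011110

Start: R = -481 = 11000011111.
R = -481 + (-514) = -995 = 10000011101
R = NOT 10000011101 = 01111100010 = 994
R = −(994) = -994 = 10000011110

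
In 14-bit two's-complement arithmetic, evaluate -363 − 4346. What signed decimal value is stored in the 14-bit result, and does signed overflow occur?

-4709; no overflow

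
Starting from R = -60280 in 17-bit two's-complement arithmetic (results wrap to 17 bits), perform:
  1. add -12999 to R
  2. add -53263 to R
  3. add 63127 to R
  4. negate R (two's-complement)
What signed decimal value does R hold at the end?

Start: R = -60280 = 10001010010001000.
R = -60280 + (-12999) = -73279; wraps to 57793 = 01110000111000001
R = 57793 + (-53263) = 4530 = 00001000110110010
R = 4530 + 63127 = 67657; wraps to -63415 = 10000100001001001
R = −(-63415) = 63415 = 01111011110110111

63415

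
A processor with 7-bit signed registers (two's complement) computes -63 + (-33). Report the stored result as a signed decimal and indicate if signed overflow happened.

32; overflow

-63 → 1000001
-33 → 1011111
  1000001
+ 1011111
= 0100000  (discard carry-out 1)
Result 0100000: MSB = 0 → value 32.
Both addends are negative but the stored result is non-negative: signed overflow. The true value -63 + (-33) = -96 lies outside [-64, 63].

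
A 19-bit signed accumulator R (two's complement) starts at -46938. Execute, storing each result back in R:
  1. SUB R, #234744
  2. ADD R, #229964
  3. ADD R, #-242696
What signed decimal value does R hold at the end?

229874

Start: R = -46938 = 1110100100010100110.
R = -46938 − 234744 = -281682; wraps to 242606 = 0111011001110101110
R = 242606 + 229964 = 472570; wraps to -51718 = 1110011010111111010
R = -51718 + (-242696) = -294414; wraps to 229874 = 0111000000111110010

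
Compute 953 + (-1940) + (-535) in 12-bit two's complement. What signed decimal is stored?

-1522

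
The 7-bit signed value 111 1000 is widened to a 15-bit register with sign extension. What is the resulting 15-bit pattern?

MSB of 1111000 is 1; replicate it into the new high bits.
11111111|1111000 → 111111111111000 (still -8).

111111111111000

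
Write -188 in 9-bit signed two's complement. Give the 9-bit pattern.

101000100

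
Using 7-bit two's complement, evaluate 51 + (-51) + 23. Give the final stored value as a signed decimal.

23

51 + (-51) = 0 (0000000)
0 + 23 = 23 (0010111)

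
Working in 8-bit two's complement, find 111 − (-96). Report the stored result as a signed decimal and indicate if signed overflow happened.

111 → 01101111
-96 → 10100000
Subtract via negate-and-add: invert 10100000 + 1 = 01100000 (i.e. 96).
  01101111
+ 01100000
= 11001111
Result 11001111: MSB = 1 → 207 − 256 = -49.
Both addends (after negating the subtrahend) are non-negative but the stored result is negative: signed overflow. The true value 111 − (-96) = 207 lies outside [-128, 127].

-49; overflow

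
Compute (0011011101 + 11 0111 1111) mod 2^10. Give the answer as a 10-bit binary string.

  0011011101
+ 1101111111
= 0001011100  (discard carry-out 1)

0001011100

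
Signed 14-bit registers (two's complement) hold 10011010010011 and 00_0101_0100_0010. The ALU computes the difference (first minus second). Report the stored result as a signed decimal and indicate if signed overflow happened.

-7855; no overflow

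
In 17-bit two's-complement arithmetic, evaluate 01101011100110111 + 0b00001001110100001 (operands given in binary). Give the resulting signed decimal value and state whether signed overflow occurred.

60120; no overflow

01101011100110111 = 55095 (signed)
0b00001001110100001 → 00001001110100001 = 5025 (signed)
  01101011100110111
+ 00001001110100001
= 01110101011011000
Result 01110101011011000: MSB = 0 → value 60120.
Both addends are non-negative and so is the stored result: no signed overflow.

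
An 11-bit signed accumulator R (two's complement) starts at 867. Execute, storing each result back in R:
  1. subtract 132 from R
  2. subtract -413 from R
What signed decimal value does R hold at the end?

Start: R = 867 = 01101100011.
R = 867 − 132 = 735 = 01011011111
R = 735 − (-413) = 1148; wraps to -900 = 10001111100

-900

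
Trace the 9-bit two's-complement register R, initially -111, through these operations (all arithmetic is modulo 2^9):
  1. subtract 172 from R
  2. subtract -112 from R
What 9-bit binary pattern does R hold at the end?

Start: R = -111 = 110010001.
R = -111 − 172 = -283; wraps to 229 = 011100101
R = 229 − (-112) = 341; wraps to -171 = 101010101

101010101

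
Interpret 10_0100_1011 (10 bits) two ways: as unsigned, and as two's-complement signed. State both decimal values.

Unsigned: 1001001011 = 587.
Signed: MSB=1 → 587 − 1024 = -437.

unsigned = 587, signed = -437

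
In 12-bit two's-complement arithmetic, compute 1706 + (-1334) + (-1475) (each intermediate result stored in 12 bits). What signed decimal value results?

1706 + (-1334) = 372 (000101110100)
372 + (-1475) = -1103 (101110110001)

-1103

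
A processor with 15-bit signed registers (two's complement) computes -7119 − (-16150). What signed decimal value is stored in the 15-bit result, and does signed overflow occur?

-7119 → 110010000110001
-16150 → 100000011101010
Subtract via negate-and-add: invert 100000011101010 + 1 = 011111100010110 (i.e. 16150).
  110010000110001
+ 011111100010110
= 010001101000111  (discard carry-out 1)
Result 010001101000111: MSB = 0 → value 9031.
Addends (after negating the subtrahend) have opposite signs, so signed overflow cannot occur.

9031; no overflow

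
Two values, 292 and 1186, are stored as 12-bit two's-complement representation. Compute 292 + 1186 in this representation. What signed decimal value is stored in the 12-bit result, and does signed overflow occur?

292 → 000100100100
1186 → 010010100010
  000100100100
+ 010010100010
= 010111000110
Result 010111000110: MSB = 0 → value 1478.
Both addends are non-negative and so is the stored result: no signed overflow.

1478; no overflow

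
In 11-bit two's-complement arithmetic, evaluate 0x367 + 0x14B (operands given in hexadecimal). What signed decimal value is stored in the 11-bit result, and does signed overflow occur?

-846; overflow

0x367 = 01101100111 = 871 (signed)
0x14B = 00101001011 = 331 (signed)
  01101100111
+ 00101001011
= 10010110010
Result 10010110010: MSB = 1 → 1202 − 2048 = -846.
Both addends are non-negative but the stored result is negative: signed overflow. The true value 871 + 331 = 1202 lies outside [-1024, 1023].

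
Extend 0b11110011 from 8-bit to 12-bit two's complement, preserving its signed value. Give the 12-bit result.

111111110011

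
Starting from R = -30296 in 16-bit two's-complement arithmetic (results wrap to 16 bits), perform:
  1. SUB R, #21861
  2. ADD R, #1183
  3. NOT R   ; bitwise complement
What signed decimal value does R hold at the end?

Start: R = -30296 = 1000100110101000.
R = -30296 − 21861 = -52157; wraps to 13379 = 0011010001000011
R = 13379 + 1183 = 14562 = 0011100011100010
R = NOT 0011100011100010 = 1100011100011101 = -14563

-14563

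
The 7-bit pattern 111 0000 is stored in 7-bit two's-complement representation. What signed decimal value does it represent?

MSB is 1, so the value is negative.
Unsigned reading: 112. Subtract 2^7 = 128: 112 − 128 = -16.

-16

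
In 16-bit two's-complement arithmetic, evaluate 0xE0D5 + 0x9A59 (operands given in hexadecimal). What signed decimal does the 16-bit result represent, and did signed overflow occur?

31534; overflow

0xE0D5 = 1110000011010101 = -7979 (signed)
0x9A59 = 1001101001011001 = -26023 (signed)
  1110000011010101
+ 1001101001011001
= 0111101100101110  (discard carry-out 1)
Result 0111101100101110: MSB = 0 → value 31534.
Both addends are negative but the stored result is non-negative: signed overflow. The true value -7979 + (-26023) = -34002 lies outside [-32768, 32767].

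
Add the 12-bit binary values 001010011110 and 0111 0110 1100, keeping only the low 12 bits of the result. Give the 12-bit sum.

101000001010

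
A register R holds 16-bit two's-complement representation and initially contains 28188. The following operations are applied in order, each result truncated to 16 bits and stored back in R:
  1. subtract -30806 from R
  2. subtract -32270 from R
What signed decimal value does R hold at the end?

Start: R = 28188 = 0110111000011100.
R = 28188 − (-30806) = 58994; wraps to -6542 = 1110011001110010
R = -6542 − (-32270) = 25728 = 0110010010000000

25728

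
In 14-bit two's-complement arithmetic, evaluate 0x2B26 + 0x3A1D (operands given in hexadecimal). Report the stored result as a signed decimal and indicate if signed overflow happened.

0x2B26 = 10101100100110 = -5338 (signed)
0x3A1D = 11101000011101 = -1507 (signed)
  10101100100110
+ 11101000011101
= 10010101000011  (discard carry-out 1)
Result 10010101000011: MSB = 1 → 9539 − 16384 = -6845.
Both addends are negative and so is the stored result: no signed overflow.

-6845; no overflow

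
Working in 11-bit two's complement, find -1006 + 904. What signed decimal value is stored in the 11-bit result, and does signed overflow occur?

-102; no overflow

-1006 → 10000010010
904 → 01110001000
  10000010010
+ 01110001000
= 11110011010
Result 11110011010: MSB = 1 → 1946 − 2048 = -102.
Addends have opposite signs, so signed overflow cannot occur.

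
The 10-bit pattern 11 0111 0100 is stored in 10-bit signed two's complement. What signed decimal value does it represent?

MSB is 1, so the value is negative.
Invert: 0010001011. Add 1: 0010001100 = 140. So the value is −140.

-140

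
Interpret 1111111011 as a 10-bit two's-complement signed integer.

-5

MSB is 1, so the value is negative.
Unsigned reading: 1019. Subtract 2^10 = 1024: 1019 − 1024 = -5.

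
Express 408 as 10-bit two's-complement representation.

408 is non-negative, so write it directly in 10 bits: 0110011000.

0110011000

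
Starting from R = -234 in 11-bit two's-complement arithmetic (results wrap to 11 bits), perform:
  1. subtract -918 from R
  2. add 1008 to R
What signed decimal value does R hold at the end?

-356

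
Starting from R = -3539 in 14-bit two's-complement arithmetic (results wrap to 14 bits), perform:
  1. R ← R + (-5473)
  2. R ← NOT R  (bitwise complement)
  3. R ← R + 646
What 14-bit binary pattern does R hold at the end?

10010110111001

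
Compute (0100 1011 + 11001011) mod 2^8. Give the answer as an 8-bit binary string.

00010110

  01001011
+ 11001011
= 00010110  (discard carry-out 1)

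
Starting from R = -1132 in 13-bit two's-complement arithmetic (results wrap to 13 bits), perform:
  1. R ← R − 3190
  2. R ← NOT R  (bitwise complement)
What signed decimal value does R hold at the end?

-3871

Start: R = -1132 = 1101110010100.
R = -1132 − 3190 = -4322; wraps to 3870 = 0111100011110
R = NOT 0111100011110 = 1000011100001 = -3871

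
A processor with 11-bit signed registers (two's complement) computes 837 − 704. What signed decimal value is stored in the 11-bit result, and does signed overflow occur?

133; no overflow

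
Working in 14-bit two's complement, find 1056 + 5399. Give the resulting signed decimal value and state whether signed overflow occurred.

6455; no overflow

1056 → 00010000100000
5399 → 01010100010111
  00010000100000
+ 01010100010111
= 01100100110111
Result 01100100110111: MSB = 0 → value 6455.
Both addends are non-negative and so is the stored result: no signed overflow.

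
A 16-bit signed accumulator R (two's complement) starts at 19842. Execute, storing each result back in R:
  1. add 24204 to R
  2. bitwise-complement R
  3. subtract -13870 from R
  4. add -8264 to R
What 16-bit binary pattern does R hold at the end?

Start: R = 19842 = 0100110110000010.
R = 19842 + 24204 = 44046; wraps to -21490 = 1010110000001110
R = NOT 1010110000001110 = 0101001111110001 = 21489
R = 21489 − (-13870) = 35359; wraps to -30177 = 1000101000011111
R = -30177 + (-8264) = -38441; wraps to 27095 = 0110100111010111

0110100111010111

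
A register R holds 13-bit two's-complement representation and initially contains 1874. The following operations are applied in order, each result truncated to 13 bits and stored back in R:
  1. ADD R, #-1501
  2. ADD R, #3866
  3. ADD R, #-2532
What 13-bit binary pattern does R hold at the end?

0011010101011

Start: R = 1874 = 0011101010010.
R = 1874 + (-1501) = 373 = 0000101110101
R = 373 + 3866 = 4239; wraps to -3953 = 1000010001111
R = -3953 + (-2532) = -6485; wraps to 1707 = 0011010101011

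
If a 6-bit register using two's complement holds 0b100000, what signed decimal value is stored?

MSB is 1, so the value is negative.
Unsigned reading: 32. Subtract 2^6 = 64: 32 − 64 = -32.

-32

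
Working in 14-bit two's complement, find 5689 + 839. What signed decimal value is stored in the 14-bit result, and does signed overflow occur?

6528; no overflow

5689 → 01011000111001
839 → 00001101000111
  01011000111001
+ 00001101000111
= 01100110000000
Result 01100110000000: MSB = 0 → value 6528.
Both addends are non-negative and so is the stored result: no signed overflow.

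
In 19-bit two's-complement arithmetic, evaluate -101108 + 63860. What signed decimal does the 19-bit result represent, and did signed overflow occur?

-101108 → 1100111010100001100
63860 → 0001111100101110100
  1100111010100001100
+ 0001111100101110100
= 1110110111010000000
Result 1110110111010000000: MSB = 1 → 487040 − 524288 = -37248.
Addends have opposite signs, so signed overflow cannot occur.

-37248; no overflow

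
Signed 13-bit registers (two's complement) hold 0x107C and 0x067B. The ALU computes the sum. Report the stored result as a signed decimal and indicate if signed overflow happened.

-2313; no overflow

0x107C = 1000001111100 = -3972 (signed)
0x067B = 0011001111011 = 1659 (signed)
  1000001111100
+ 0011001111011
= 1011011110111
Result 1011011110111: MSB = 1 → 5879 − 8192 = -2313.
Addends have opposite signs, so signed overflow cannot occur.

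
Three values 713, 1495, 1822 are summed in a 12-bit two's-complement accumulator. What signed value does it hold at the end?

-66

713 + 1495 = 2208 → wraps to -1888 (100010100000)
-1888 + 1822 = -66 (111110111110)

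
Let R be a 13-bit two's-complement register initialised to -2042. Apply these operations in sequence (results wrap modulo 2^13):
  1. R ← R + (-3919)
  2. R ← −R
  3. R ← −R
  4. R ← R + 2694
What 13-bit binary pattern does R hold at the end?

1001100111101

Start: R = -2042 = 1100000000110.
R = -2042 + (-3919) = -5961; wraps to 2231 = 0100010110111
R = −(2231) = -2231 = 1011101001001
R = −(-2231) = 2231 = 0100010110111
R = 2231 + 2694 = 4925; wraps to -3267 = 1001100111101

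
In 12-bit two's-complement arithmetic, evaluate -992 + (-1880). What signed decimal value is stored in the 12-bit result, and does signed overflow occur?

1224; overflow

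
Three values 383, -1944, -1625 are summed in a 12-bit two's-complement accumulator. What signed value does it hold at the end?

910

383 + (-1944) = -1561 (100111100111)
-1561 + (-1625) = -3186 → wraps to 910 (001110001110)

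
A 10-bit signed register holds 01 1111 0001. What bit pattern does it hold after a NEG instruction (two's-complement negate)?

Invert: 1000001110. Add 1: 1000001111.
Check: 0111110001 = 497, 1000001111 = -497.

1000001111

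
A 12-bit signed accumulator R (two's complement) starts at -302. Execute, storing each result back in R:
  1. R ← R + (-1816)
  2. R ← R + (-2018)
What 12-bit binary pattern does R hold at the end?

111111011000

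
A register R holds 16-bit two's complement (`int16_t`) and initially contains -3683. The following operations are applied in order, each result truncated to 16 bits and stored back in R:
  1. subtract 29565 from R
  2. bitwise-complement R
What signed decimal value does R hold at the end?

Start: R = -3683 = 1111000110011101.
R = -3683 − 29565 = -33248; wraps to 32288 = 0111111000100000
R = NOT 0111111000100000 = 1000000111011111 = -32289

-32289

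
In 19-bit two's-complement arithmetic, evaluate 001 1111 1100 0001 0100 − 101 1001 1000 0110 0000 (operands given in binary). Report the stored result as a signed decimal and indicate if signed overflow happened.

-236620; overflow

001 1111 1100 0001 0100 → 0011111110000010100 = 130068 (signed)
101 1001 1000 0110 0000 → 1011001100001100000 = -157600 (signed)
Subtract via negate-and-add: invert 1011001100001100000 + 1 = 0100110011110100000 (i.e. 157600).
  0011111110000010100
+ 0100110011110100000
= 1000110001110110100
Result 1000110001110110100: MSB = 1 → 287668 − 524288 = -236620.
Both addends (after negating the subtrahend) are non-negative but the stored result is negative: signed overflow. The true value 130068 − (-157600) = 287668 lies outside [-262144, 262143].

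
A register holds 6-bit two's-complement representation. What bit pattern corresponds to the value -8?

111000

|-8| = 8 = 001000 in 6 bits.
Invert the bits: 110111. Add 1: 111000.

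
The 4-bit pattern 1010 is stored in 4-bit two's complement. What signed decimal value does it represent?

MSB is 1, so the value is negative.
Invert: 0101. Add 1: 0110 = 6. So the value is −6.

-6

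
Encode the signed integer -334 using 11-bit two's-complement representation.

|-334| = 334 = 00101001110 in 11 bits.
Invert the bits: 11010110001. Add 1: 11010110010.
Check: 11010110010 reads as 1714 − 2048 = -334.

11010110010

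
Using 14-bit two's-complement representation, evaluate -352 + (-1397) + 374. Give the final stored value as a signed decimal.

-352 + (-1397) = -1749 (11100100101011)
-1749 + 374 = -1375 (11101010100001)

-1375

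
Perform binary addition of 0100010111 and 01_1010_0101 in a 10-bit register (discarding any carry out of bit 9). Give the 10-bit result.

  0100010111
+ 0110100101
= 1010111100

1010111100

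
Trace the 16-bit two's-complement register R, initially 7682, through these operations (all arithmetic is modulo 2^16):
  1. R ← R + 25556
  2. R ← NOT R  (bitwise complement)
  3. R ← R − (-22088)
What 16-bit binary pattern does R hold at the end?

1101010001110001

Start: R = 7682 = 0001111000000010.
R = 7682 + 25556 = 33238; wraps to -32298 = 1000000111010110
R = NOT 1000000111010110 = 0111111000101001 = 32297
R = 32297 − (-22088) = 54385; wraps to -11151 = 1101010001110001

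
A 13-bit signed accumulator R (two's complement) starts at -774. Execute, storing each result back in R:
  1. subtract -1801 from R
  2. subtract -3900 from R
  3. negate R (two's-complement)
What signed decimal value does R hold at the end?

3265

Start: R = -774 = 1110011111010.
R = -774 − (-1801) = 1027 = 0010000000011
R = 1027 − (-3900) = 4927; wraps to -3265 = 1001100111111
R = −(-3265) = 3265 = 0110011000001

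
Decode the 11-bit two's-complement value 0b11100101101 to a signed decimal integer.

-211

MSB is 1, so the value is negative.
Invert: 00011010010. Add 1: 00011010011 = 211. So the value is −211.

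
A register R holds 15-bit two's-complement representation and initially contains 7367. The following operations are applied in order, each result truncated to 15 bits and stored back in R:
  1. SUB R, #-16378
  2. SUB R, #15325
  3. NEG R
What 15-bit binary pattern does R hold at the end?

101111100011100

Start: R = 7367 = 001110011000111.
R = 7367 − (-16378) = 23745; wraps to -9023 = 101110011000001
R = -9023 − 15325 = -24348; wraps to 8420 = 010000011100100
R = −(8420) = -8420 = 101111100011100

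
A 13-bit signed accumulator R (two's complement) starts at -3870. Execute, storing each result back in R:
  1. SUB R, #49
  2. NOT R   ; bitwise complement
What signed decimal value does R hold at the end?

3918

Start: R = -3870 = 1000011100010.
R = -3870 − 49 = -3919 = 1000010110001
R = NOT 1000010110001 = 0111101001110 = 3918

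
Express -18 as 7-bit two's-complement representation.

1101110

|-18| = 18 = 0010010 in 7 bits.
Invert the bits: 1101101. Add 1: 1101110.
Check: 1101110 reads as 110 − 128 = -18.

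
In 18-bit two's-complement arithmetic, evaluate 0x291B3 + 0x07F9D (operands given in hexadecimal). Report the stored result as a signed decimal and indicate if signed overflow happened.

-61104; no overflow

0x291B3 = 101001000110110011 = -93773 (signed)
0x07F9D = 000111111110011101 = 32669 (signed)
  101001000110110011
+ 000111111110011101
= 110001000101010000
Result 110001000101010000: MSB = 1 → 201040 − 262144 = -61104.
Addends have opposite signs, so signed overflow cannot occur.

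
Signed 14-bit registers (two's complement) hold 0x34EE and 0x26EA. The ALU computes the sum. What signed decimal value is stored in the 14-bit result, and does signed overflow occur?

0x34EE = 11010011101110 = -2834 (signed)
0x26EA = 10011011101010 = -6422 (signed)
  11010011101110
+ 10011011101010
= 01101111011000  (discard carry-out 1)
Result 01101111011000: MSB = 0 → value 7128.
Both addends are negative but the stored result is non-negative: signed overflow. The true value -2834 + (-6422) = -9256 lies outside [-8192, 8191].

7128; overflow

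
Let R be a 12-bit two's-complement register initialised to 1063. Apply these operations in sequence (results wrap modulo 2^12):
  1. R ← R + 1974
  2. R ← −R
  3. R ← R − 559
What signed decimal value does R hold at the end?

Start: R = 1063 = 010000100111.
R = 1063 + 1974 = 3037; wraps to -1059 = 101111011101
R = −(-1059) = 1059 = 010000100011
R = 1059 − 559 = 500 = 000111110100

500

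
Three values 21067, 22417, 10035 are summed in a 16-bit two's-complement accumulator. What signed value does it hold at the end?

-12017

21067 + 22417 = 43484 → wraps to -22052 (1010100111011100)
-22052 + 10035 = -12017 (1101000100001111)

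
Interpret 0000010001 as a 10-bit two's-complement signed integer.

17

MSB is 0, so the value is non-negative: 0000010001 = 17.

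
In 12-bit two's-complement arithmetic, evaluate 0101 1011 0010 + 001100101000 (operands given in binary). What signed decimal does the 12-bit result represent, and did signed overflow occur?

-1830; overflow

0101 1011 0010 → 010110110010 = 1458 (signed)
001100101000 = 808 (signed)
  010110110010
+ 001100101000
= 100011011010
Result 100011011010: MSB = 1 → 2266 − 4096 = -1830.
Both addends are non-negative but the stored result is negative: signed overflow. The true value 1458 + 808 = 2266 lies outside [-2048, 2047].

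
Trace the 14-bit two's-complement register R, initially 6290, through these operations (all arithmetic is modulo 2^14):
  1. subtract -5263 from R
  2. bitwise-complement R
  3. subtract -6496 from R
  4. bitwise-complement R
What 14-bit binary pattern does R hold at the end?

Start: R = 6290 = 01100010010010.
R = 6290 − (-5263) = 11553; wraps to -4831 = 10110100100001
R = NOT 10110100100001 = 01001011011110 = 4830
R = 4830 − (-6496) = 11326; wraps to -5058 = 10110000111110
R = NOT 10110000111110 = 01001111000001 = 5057

01001111000001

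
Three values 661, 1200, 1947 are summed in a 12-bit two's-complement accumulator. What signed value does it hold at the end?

-288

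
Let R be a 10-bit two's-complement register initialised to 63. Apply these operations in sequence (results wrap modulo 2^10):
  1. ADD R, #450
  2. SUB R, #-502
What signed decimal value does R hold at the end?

Start: R = 63 = 0000111111.
R = 63 + 450 = 513; wraps to -511 = 1000000001
R = -511 − (-502) = -9 = 1111110111

-9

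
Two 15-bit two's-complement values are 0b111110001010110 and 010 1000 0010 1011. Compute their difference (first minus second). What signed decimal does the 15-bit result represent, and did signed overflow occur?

-11221; no overflow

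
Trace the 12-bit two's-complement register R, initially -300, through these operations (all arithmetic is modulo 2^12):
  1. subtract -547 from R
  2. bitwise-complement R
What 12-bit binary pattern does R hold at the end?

Start: R = -300 = 111011010100.
R = -300 − (-547) = 247 = 000011110111
R = NOT 000011110111 = 111100001000 = -248

111100001000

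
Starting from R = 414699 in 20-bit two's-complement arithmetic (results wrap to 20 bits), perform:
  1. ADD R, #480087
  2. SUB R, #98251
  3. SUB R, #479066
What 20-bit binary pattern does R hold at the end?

01001101100000011101

Start: R = 414699 = 01100101001111101011.
R = 414699 + 480087 = 894786; wraps to -153790 = 11011010011101000010
R = -153790 − 98251 = -252041 = 11000010011101110111
R = -252041 − 479066 = -731107; wraps to 317469 = 01001101100000011101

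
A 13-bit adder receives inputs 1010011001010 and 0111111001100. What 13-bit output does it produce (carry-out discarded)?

  1010011001010
+ 0111111001100
= 0010010010110  (discard carry-out 1)

0010010010110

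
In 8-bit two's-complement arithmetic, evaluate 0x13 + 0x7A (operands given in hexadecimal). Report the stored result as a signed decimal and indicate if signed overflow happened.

-115; overflow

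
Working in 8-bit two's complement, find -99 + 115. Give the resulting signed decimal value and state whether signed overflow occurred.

16; no overflow

-99 → 10011101
115 → 01110011
  10011101
+ 01110011
= 00010000  (discard carry-out 1)
Result 00010000: MSB = 0 → value 16.
Addends have opposite signs, so signed overflow cannot occur.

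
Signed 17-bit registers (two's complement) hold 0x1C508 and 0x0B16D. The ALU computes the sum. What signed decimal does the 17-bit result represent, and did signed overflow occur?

30325; no overflow

0x1C508 = 11100010100001000 = -15096 (signed)
0x0B16D = 01011000101101101 = 45421 (signed)
  11100010100001000
+ 01011000101101101
= 00111011001110101  (discard carry-out 1)
Result 00111011001110101: MSB = 0 → value 30325.
Addends have opposite signs, so signed overflow cannot occur.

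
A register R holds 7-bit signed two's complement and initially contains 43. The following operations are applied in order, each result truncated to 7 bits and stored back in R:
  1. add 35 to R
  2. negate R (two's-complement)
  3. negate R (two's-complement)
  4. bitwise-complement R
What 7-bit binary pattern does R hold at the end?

Start: R = 43 = 0101011.
R = 43 + 35 = 78; wraps to -50 = 1001110
R = −(-50) = 50 = 0110010
R = −(50) = -50 = 1001110
R = NOT 1001110 = 0110001 = 49

0110001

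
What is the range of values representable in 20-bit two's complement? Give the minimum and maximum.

Minimum: −2^19 = -524288.
Maximum: 2^19 − 1 = 524287.

min = -524288, max = 524287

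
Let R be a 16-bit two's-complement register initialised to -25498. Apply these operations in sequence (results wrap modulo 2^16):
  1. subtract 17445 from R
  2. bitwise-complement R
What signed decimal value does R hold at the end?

Start: R = -25498 = 1001110001100110.
R = -25498 − 17445 = -42943; wraps to 22593 = 0101100001000001
R = NOT 0101100001000001 = 1010011110111110 = -22594

-22594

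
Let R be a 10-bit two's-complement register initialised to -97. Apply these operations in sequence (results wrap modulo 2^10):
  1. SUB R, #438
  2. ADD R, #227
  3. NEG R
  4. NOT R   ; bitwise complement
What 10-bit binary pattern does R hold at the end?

Start: R = -97 = 1110011111.
R = -97 − 438 = -535; wraps to 489 = 0111101001
R = 489 + 227 = 716; wraps to -308 = 1011001100
R = −(-308) = 308 = 0100110100
R = NOT 0100110100 = 1011001011 = -309

1011001011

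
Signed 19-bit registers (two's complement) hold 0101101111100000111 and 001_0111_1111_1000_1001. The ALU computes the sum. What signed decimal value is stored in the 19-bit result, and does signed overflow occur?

0101101111100000111 = 188167 (signed)
001_0111_1111_1000_1001 → 0010111111110001001 = 98185 (signed)
  0101101111100000111
+ 0010111111110001001
= 1000101111010010000
Result 1000101111010010000: MSB = 1 → 286352 − 524288 = -237936.
Both addends are non-negative but the stored result is negative: signed overflow. The true value 188167 + 98185 = 286352 lies outside [-262144, 262143].

-237936; overflow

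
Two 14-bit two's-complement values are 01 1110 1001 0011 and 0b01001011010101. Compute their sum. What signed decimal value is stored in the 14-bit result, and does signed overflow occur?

-3736; overflow

01 1110 1001 0011 → 01111010010011 = 7827 (signed)
0b01001011010101 → 01001011010101 = 4821 (signed)
  01111010010011
+ 01001011010101
= 11000101101000
Result 11000101101000: MSB = 1 → 12648 − 16384 = -3736.
Both addends are non-negative but the stored result is negative: signed overflow. The true value 7827 + 4821 = 12648 lies outside [-8192, 8191].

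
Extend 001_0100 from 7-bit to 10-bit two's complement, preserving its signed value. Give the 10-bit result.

MSB of 0010100 is 0; replicate it into the new high bits.
000|0010100 → 0000010100 (still 20).

0000010100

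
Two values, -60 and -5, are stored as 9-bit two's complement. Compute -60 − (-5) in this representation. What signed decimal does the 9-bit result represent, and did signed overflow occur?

-55; no overflow

-60 → 111000100
-5 → 111111011
Subtract via negate-and-add: invert 111111011 + 1 = 000000101 (i.e. 5).
  111000100
+ 000000101
= 111001001
Result 111001001: MSB = 1 → 457 − 512 = -55.
Addends (after negating the subtrahend) have opposite signs, so signed overflow cannot occur.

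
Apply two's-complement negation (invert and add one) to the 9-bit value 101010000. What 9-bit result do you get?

010110000

Invert: 010101111. Add 1: 010110000.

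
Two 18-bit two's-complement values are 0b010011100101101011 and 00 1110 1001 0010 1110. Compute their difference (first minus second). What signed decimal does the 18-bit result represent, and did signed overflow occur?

20541; no overflow

0b010011100101101011 → 010011100101101011 = 80235 (signed)
00 1110 1001 0010 1110 → 001110100100101110 = 59694 (signed)
Subtract via negate-and-add: invert 001110100100101110 + 1 = 110001011011010010 (i.e. -59694).
  010011100101101011
+ 110001011011010010
= 000101000000111101  (discard carry-out 1)
Result 000101000000111101: MSB = 0 → value 20541.
Addends (after negating the subtrahend) have opposite signs, so signed overflow cannot occur.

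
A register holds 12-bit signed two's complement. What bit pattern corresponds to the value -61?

111111000011

|-61| = 61 = 000000111101 in 12 bits.
Invert the bits: 111111000010. Add 1: 111111000011.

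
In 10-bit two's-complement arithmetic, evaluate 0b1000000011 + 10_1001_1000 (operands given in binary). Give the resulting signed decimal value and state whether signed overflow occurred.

0b1000000011 → 1000000011 = -509 (signed)
10_1001_1000 → 1010011000 = -360 (signed)
  1000000011
+ 1010011000
= 0010011011  (discard carry-out 1)
Result 0010011011: MSB = 0 → value 155.
Both addends are negative but the stored result is non-negative: signed overflow. The true value -509 + (-360) = -869 lies outside [-512, 511].

155; overflow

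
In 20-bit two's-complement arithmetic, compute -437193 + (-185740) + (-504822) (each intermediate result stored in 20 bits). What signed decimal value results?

-437193 + (-185740) = -622933 → wraps to 425643 (01100111111010101011)
425643 + (-504822) = -79179 (11101100101010110101)

-79179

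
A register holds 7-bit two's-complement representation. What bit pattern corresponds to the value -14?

1110010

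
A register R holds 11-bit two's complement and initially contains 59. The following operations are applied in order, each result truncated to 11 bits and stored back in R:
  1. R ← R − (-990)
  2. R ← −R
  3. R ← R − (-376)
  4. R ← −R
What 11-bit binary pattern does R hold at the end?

Start: R = 59 = 00000111011.
R = 59 − (-990) = 1049; wraps to -999 = 10000011001
R = −(-999) = 999 = 01111100111
R = 999 − (-376) = 1375; wraps to -673 = 10101011111
R = −(-673) = 673 = 01010100001

01010100001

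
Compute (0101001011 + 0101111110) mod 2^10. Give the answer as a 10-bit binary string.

1011001001

  0101001011
+ 0101111110
= 1011001001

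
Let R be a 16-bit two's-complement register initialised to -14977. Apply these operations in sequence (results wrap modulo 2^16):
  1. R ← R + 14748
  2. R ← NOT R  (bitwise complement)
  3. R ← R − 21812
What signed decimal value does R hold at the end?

-21584

Start: R = -14977 = 1100010101111111.
R = -14977 + 14748 = -229 = 1111111100011011
R = NOT 1111111100011011 = 0000000011100100 = 228
R = 228 − 21812 = -21584 = 1010101110110000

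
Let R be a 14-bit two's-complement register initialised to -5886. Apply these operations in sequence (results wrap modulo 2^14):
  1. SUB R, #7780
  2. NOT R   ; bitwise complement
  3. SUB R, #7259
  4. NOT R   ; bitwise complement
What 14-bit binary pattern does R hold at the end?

10011011111001

Start: R = -5886 = 10100100000010.
R = -5886 − 7780 = -13666; wraps to 2718 = 00101010011110
R = NOT 00101010011110 = 11010101100001 = -2719
R = -2719 − 7259 = -9978; wraps to 6406 = 01100100000110
R = NOT 01100100000110 = 10011011111001 = -6407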